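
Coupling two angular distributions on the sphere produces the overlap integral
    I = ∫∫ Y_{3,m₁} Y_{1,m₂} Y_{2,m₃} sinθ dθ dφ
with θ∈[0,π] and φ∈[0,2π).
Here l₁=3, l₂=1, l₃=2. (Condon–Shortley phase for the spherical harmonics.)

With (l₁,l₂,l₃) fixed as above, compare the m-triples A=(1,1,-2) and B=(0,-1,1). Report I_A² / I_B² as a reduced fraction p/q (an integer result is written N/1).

1/3

l's match ⇒ only the (l;m) 3-j factors differ between A and B.
A: triangle coeff Δ(3,1,2) = 1/105; Σ_t [2,2]: t=2:+1/48 = 1/48; (3j)²=1/105 [(3 1 2; 1 1 -2)], sign=+1
B: triangle coeff Δ(3,1,2) = 1/105; Σ_t [0,0]: t=0:+1/12 = 1/12; (3j)²=1/35 [(3 1 2; 0 -1 1)], sign=-1
I_A²/I_B² = (1/105)/(1/35) = 1/3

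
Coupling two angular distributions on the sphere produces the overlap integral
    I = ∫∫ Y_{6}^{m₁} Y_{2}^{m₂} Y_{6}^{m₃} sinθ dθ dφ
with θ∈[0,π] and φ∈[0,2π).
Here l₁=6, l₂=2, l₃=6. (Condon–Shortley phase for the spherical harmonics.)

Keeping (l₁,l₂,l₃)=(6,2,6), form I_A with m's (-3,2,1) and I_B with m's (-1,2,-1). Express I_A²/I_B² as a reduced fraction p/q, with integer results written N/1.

40/49

Shared (l₁,l₂,l₃)=(6,2,6): N and (l;000)² cancel in I_A²/I_B².
A: Δ = 2!·10!·2!/15! = 1/90090; Racah Σ t=2..2: t=2:+1/120960 = 1/120960; ⇒ 3j(6 2 6; -3 2 1)² = 24/1001, sgn -1
B: Δ = 2!·10!·2!/15! = 1/90090; Racah Σ t=2..2: t=2:+1/57600 = 1/57600; ⇒ 3j(6 2 6; -1 2 -1)² = 21/715, sgn -1
I_A²/I_B² = (24/1001)/(21/715) = 40/49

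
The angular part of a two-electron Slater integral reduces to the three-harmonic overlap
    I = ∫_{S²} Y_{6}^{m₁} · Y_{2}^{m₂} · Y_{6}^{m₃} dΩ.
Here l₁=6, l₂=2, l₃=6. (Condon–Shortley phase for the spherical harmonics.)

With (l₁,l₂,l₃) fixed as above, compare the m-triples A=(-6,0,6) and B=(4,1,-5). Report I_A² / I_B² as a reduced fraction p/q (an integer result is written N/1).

Same 6,2,6: normalisation and zero-m 3j drop out of the ratio.
A: Δ: 2! 10! 2! / 15! → 1/90090; sum: t=2:+1/14515200 = 1/14515200; 3j²(6 2 6; -6 0 6) = Δ·Π!·Σ² = 22/455  (sign +1)
B: Δ: 2! 10! 2! / 15! → 1/90090; sum: t=1:−1/725760 t=2:+1/7257600 = -1/806400; 3j²(6 2 6; 4 1 -5) = Δ·Π!·Σ² = 27/910  (sign +1)
I_A²/I_B² = (22/455)/(27/910) = 44/27

44/27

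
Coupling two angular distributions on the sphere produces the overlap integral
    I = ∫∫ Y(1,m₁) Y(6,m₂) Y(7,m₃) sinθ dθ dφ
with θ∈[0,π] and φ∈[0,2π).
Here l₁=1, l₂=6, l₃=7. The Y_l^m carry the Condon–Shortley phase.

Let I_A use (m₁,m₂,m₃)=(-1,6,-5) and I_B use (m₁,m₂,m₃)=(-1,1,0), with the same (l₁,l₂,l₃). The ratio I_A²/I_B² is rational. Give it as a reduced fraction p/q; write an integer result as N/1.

l's match ⇒ only the (l;m) 3-j factors differ between A and B.
A: triangle coeff Δ(1,6,7) = 1/1365; Σ_t [0,0]: t=0:+1/958003200 = 1/958003200; (3j)²=1/1365 [(1 6 7; -1 6 -5)], sign=+1
B: triangle coeff Δ(1,6,7) = 1/1365; Σ_t [0,0]: t=0:+1/1209600 = 1/1209600; (3j)²=1/65 [(1 6 7; -1 1 0)], sign=-1
I_A²/I_B² = (1/1365)/(1/65) = 1/21

1/21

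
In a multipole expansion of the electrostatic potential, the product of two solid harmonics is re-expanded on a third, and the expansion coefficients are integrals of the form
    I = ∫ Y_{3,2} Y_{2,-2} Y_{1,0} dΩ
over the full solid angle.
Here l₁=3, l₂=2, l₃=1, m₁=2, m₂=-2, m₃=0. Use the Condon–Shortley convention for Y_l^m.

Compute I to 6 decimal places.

0.184674

Rules hold: Σm=0, L=6 even, 1≤1≤5.
N = 7·5·3 = 105
Δ = 4!·2!·0!/7! = 1/105
Racah Σ t=2..2: t=2:+1/4 = 1/4
⇒ 3j(3 2 1; 0 0 0)² = 3/35, sgn -1
Racah Σ t=0..0: t=0:+1/24 = 1/24
⇒ 3j(3 2 1; 2 -2 0)² = 1/21, sgn -1
4πI² = N·(3j₀)²·(3jₘ)² = 3/7
I = +1·√(0.428571/4π) = 0.18467439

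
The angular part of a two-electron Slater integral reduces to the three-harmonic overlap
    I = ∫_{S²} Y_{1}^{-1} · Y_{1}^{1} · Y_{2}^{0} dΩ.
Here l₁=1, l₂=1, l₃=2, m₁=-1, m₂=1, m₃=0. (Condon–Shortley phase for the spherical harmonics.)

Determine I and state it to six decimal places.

0.126157

Rules hold: Σm=0, L=4 even, 0≤2≤2.
N = 3·3·5 = 45
Δ = 0!·2!·2!/5! = 1/30
Racah Σ t=0..0: t=0:+1/1 = 1/1
⇒ 3j(1 1 2; 0 0 0)² = 2/15, sgn +1
Racah Σ t=0..0: t=0:+1/4 = 1/4
⇒ 3j(1 1 2; -1 1 0)² = 1/30, sgn +1
4πI² = N·(3j₀)²·(3jₘ)² = 1/5
I = +1·√(0.2/4π) = 0.12615663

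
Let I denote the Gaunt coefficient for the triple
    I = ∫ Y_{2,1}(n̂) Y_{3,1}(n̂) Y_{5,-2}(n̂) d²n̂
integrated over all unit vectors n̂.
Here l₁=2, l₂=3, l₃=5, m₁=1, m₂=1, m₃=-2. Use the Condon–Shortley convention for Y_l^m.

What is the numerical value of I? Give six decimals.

0.245532

Rules hold: Σm=0, L=10 even, 1≤5≤5.
N = 5·7·11 = 385
Δ = 0!·4!·6!/11! = 1/2310
Racah Σ t=0..0: t=0:+1/144 = 1/144
⇒ 3j(2 3 5; 0 0 0)² = 10/231, sgn -1
Racah Σ t=0..0: t=0:+1/288 = 1/288
⇒ 3j(2 3 5; 1 1 -2)² = 1/22, sgn -1
4πI² = N·(3j₀)²·(3jₘ)² = 25/33
I = +1·√(0.757576/4π) = 0.24553200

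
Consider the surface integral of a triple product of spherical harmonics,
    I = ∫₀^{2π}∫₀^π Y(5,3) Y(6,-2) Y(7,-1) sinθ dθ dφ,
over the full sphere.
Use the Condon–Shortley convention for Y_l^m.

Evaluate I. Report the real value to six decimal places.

0.025664

Rules hold: Σm=0, L=18 even, 1≤7≤11.
N = 11·13·15 = 2145
Δ = 4!·6!·8!/19! = 1/174594420
Racah Σ t=0..4: t=0:+1/4147200 t=1:−1/207360 t=2:+1/82944 t=3:−1/207360 t=4:+1/4147200 = 1/345600
⇒ 3j(5 6 7; 0 0 0)² = 420/46189, sgn -1
Racah Σ t=0..2: t=0:+1/663552 t=1:−1/518400 t=2:+1/4147200 = -1/5529600
⇒ 3j(5 6 7; 3 -2 -1)² = 98/230945, sgn -1
4πI² = N·(3j₀)²·(3jₘ)² = 123480/14919047
I = +1·√(0.00827667/4π) = 0.02566391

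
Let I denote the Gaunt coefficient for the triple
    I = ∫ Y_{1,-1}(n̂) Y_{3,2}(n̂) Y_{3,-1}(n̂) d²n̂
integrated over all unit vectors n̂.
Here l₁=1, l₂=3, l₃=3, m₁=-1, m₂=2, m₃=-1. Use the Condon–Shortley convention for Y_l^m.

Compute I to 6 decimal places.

L=7 odd ⇒ parity kills the (l;000) factor ⇒ I = 0

0.000000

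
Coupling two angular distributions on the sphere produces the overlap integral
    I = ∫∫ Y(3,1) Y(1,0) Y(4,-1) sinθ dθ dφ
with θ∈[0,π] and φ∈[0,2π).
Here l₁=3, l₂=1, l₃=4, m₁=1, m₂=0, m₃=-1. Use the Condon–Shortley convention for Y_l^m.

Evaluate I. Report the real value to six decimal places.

-0.238414

Checks pass: Σm=0; 8 even; l₃=4∈[2,4].
(2·3+1)(2·1+1)(2·4+1) = 189
Δ: 0! 6! 2! / 9! → 1/252
sum: t=0:+1/36 = 1/36
3j²(3 1 4; 0 0 0) = Δ·Π!·Σ² = 4/63  (sign +1)
sum: t=0:+1/48 = 1/48
3j²(3 1 4; 1 0 -1) = Δ·Π!·Σ² = 5/84  (sign -1)
combine: 4πI² = 189·4/63·5/84 = 5/7
take √, sign -1: I = -0.23841361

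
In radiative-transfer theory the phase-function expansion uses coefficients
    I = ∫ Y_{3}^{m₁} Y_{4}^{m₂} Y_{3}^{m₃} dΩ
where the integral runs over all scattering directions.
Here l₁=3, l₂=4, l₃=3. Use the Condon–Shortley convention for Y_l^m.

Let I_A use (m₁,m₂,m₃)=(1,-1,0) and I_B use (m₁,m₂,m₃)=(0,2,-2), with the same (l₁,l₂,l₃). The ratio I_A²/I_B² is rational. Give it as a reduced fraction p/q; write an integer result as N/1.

5/1

Same 3,4,3: normalisation and zero-m 3j drop out of the ratio.
A: Δ: 4! 2! 4! / 11! → 1/34650; sum: t=0:+1/288 t=1:−1/24 t=2:+1/48 = -5/288; 3j²(3 4 3; 1 -1 0) = Δ·Π!·Σ² = 5/462  (sign +1)
B: Δ: 4! 2! 4! / 11! → 1/34650; sum: t=2:+1/96 t=3:−1/72 = -1/288; 3j²(3 4 3; 0 2 -2) = Δ·Π!·Σ² = 1/462  (sign +1)
I_A²/I_B² = (5/462)/(1/462) = 5/1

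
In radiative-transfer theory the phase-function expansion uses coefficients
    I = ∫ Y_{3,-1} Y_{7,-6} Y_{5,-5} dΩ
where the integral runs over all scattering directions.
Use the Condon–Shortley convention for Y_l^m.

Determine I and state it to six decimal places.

0.000000

-1 − 6 − 5 = -12 ≠ 0: azimuthal integral kills it; I = 0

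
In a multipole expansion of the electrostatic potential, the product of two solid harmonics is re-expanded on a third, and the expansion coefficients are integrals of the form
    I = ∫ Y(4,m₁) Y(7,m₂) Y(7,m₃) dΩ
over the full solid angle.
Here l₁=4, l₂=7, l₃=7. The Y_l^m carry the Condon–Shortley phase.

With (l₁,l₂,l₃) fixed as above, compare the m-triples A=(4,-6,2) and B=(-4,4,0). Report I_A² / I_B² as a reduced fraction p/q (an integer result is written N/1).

Shared (l₁,l₂,l₃)=(4,7,7): N and (l;000)² cancel in I_A²/I_B².
A: Δ = 4!·4!·10!/19! = 1/58198140; Racah Σ t=0..0: t=0:+1/209018880 = 1/209018880; ⇒ 3j(4 7 7; 4 -6 2)² = 25/5814, sgn -1
B: Δ = 4!·4!·10!/19! = 1/58198140; Racah Σ t=4..4: t=4:+1/17418240 = 1/17418240; ⇒ 3j(4 7 7; -4 4 0)² = 175/12597, sgn -1
I_A²/I_B² = (25/5814)/(175/12597) = 13/42

13/42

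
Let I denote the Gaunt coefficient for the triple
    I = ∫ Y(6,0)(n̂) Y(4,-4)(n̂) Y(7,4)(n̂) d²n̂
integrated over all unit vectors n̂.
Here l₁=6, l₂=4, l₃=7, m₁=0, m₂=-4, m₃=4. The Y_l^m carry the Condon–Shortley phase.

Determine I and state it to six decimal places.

0.000000

l₁+l₂+l₃=17 is odd: 3j(l;000)=0 ⇒ I=0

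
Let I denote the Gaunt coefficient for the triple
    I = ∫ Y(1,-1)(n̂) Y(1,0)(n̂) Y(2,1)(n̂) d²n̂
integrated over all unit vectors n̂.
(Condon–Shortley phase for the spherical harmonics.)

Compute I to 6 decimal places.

Rules hold: Σm=0, L=4 even, 0≤2≤2.
N = 3·3·5 = 45
Δ = 0!·2!·2!/5! = 1/30
Racah Σ t=0..0: t=0:+1/1 = 1/1
⇒ 3j(1 1 2; 0 0 0)² = 2/15, sgn +1
Racah Σ t=0..0: t=0:+1/2 = 1/2
⇒ 3j(1 1 2; -1 0 1)² = 1/10, sgn -1
4πI² = N·(3j₀)²·(3jₘ)² = 3/5
I = -1·√(0.6/4π) = -0.21850969

-0.218510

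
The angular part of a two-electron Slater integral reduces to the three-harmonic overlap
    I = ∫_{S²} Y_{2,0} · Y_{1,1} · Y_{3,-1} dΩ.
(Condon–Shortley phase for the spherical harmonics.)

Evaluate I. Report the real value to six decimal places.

m-sum 0 ✓  L=6 even ✓  1≤3≤3 ✓
Π(2lᵢ+1) = 5×3×7 = 105
triangle coeff Δ(2,1,3) = 1/105
Σ_t [0,0]: t=0:+1/4 = 1/4
(3j)²=3/35 [(2 1 3; 0 0 0)], sign=-1
Σ_t [0,0]: t=0:+1/8 = 1/8
(3j)²=2/35 [(2 1 3; 0 1 -1)], sign=+1
⇒ 4πI² = 18/35
I = (-1)√(18/35/(4π)) = -0.20230066

-0.202301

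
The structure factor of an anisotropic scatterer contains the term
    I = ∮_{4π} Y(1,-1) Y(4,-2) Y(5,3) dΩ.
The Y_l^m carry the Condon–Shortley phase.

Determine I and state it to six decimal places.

Checks pass: Σm=0; 10 even; l₃=5∈[3,5].
(2·1+1)(2·4+1)(2·5+1) = 297
Δ: 0! 2! 8! / 11! → 1/495
sum: t=0:+1/576 = 1/576
3j²(1 4 5; 0 0 0) = Δ·Π!·Σ² = 5/99  (sign -1)
sum: t=0:+1/2880 = 1/2880
3j²(1 4 5; -1 -2 3) = Δ·Π!·Σ² = 28/495  (sign +1)
combine: 4πI² = 297·5/99·28/495 = 28/33
take √, sign -1: I = -0.25984664

-0.259847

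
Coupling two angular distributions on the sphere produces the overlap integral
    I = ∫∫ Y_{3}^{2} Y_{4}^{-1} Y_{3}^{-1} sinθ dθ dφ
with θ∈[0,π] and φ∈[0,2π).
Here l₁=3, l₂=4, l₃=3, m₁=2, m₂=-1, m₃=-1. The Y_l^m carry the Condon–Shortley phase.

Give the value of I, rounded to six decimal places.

0.145070

Rules hold: Σm=0, L=10 even, 1≤3≤7.
N = 7·9·7 = 441
Δ = 4!·2!·4!/11! = 1/34650
Racah Σ t=1..3: t=1:−1/72 t=2:+1/16 t=3:−1/72 = 5/144
⇒ 3j(3 4 3; 0 0 0)² = 2/77, sgn -1
Racah Σ t=0..1: t=0:+1/144 t=1:−1/48 = -1/72
⇒ 3j(3 4 3; 2 -1 -1)² = 16/693, sgn -1
4πI² = N·(3j₀)²·(3jₘ)² = 32/121
I = +1·√(0.264463/4π) = 0.14506992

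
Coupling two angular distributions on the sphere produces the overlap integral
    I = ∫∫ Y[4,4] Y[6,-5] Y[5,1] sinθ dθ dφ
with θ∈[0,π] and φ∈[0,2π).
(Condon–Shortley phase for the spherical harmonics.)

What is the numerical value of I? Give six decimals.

0.000000

L=15 odd ⇒ parity kills the (l;000) factor ⇒ I = 0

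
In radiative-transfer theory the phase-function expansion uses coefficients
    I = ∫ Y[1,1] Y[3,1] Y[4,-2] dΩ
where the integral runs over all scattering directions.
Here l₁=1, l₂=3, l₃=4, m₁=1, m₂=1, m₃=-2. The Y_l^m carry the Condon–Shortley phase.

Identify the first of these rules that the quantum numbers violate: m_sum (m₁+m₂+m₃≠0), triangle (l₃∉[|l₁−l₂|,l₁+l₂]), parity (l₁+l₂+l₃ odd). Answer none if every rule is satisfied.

none

azimuthal sum: 1 + 1 − 2 = 0  ✓
2 ≤ 4 ≤ 4 (triangle on l)  ✓
L = 1 + 3 + 4 = 8 (even)  ✓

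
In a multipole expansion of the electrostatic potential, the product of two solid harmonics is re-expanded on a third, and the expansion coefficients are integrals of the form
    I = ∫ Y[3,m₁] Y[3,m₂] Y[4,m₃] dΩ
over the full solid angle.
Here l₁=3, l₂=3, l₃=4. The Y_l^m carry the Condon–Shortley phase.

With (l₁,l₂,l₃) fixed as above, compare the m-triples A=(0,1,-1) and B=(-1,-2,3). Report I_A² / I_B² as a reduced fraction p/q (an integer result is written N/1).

Shared (l₁,l₂,l₃)=(3,3,4): N and (l;000)² cancel in I_A²/I_B².
A: Δ = 2!·4!·4!/11! = 1/34650; Racah Σ t=0..2: t=0:+1/288 t=1:−1/24 t=2:+1/48 = -5/288; ⇒ 3j(3 3 4; 0 1 -1)² = 5/462, sgn +1
B: Δ = 2!·4!·4!/11! = 1/34650; Racah Σ t=0..1: t=0:+1/288 t=1:−1/144 = -1/288; ⇒ 3j(3 3 4; -1 -2 3)² = 1/99, sgn +1
I_A²/I_B² = (5/462)/(1/99) = 15/14

15/14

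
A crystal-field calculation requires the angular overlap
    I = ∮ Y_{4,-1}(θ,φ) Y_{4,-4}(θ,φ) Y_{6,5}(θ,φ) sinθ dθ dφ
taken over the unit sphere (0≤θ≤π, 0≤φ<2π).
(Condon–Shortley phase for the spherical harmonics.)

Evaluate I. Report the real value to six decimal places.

Checks pass: Σm=0; 14 even; l₃=6∈[0,8].
(2·4+1)(2·4+1)(2·6+1) = 1053
Δ: 2! 6! 6! / 15! → 1/1261260
sum: t=0:+1/4608 t=1:−1/1296 t=2:+1/4608 = -7/20736
3j²(4 4 6; 0 0 0) = Δ·Π!·Σ² = 20/1287  (sign -1)
sum: t=0:+1/172800 = 1/172800
3j²(4 4 6; -1 -4 5) = Δ·Π!·Σ² = 2/65  (sign -1)
combine: 4πI² = 1053·20/1287·2/65 = 72/143
take √, sign +1: I = 0.20016738

0.200167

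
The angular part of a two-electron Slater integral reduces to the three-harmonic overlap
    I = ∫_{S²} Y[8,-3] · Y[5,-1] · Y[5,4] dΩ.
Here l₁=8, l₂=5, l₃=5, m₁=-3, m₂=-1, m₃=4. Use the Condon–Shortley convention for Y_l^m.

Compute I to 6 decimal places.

0.162689

Checks pass: Σm=0; 18 even; l₃=5∈[3,13].
(2·8+1)(2·5+1)(2·5+1) = 2057
Δ: 8! 8! 2! / 19! → 1/37413090
sum: t=3:−1/1036800 t=4:+1/331776 t=5:−1/1036800 = 1/921600
3j²(8 5 5; 0 0 0) = Δ·Π!·Σ² = 490/46189  (sign -1)
sum: t=3:−1/29030400 t=4:+1/5806080 = 1/7257600
3j²(8 5 5; -3 -1 4) = Δ·Π!·Σ² = 64/4199  (sign -1)
combine: 4πI² = 2057·490/46189·64/4199 = 344960/1037153
take √, sign +1: I = 0.16268894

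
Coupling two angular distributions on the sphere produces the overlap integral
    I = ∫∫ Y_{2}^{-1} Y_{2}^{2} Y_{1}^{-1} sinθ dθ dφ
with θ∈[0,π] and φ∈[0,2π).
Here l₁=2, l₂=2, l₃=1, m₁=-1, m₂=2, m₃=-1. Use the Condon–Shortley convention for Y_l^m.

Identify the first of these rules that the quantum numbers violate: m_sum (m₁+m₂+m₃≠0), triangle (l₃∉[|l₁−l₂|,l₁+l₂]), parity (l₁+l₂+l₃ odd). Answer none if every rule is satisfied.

parity

Σmᵢ = 0  ✓
l₃∈[|l₁−l₂|,l₁+l₂]=[0,4], have l₃=1  ✓
Σlᵢ = 5 ⇒ odd  ✗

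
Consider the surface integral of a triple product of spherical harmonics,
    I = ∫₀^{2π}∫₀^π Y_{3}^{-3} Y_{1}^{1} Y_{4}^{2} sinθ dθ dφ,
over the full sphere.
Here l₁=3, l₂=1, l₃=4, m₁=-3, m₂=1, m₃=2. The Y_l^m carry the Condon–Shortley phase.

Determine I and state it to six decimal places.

0.061558

m-sum 0 ✓  L=8 even ✓  2≤4≤4 ✓
Π(2lᵢ+1) = 7×3×9 = 189
triangle coeff Δ(3,1,4) = 1/252
Σ_t [0,0]: t=0:+1/36 = 1/36
(3j)²=4/63 [(3 1 4; 0 0 0)], sign=+1
Σ_t [0,0]: t=0:+1/1440 = 1/1440
(3j)²=1/252 [(3 1 4; -3 1 2)], sign=+1
⇒ 4πI² = 1/21
I = (+1)√(1/21/(4π)) = 0.06155813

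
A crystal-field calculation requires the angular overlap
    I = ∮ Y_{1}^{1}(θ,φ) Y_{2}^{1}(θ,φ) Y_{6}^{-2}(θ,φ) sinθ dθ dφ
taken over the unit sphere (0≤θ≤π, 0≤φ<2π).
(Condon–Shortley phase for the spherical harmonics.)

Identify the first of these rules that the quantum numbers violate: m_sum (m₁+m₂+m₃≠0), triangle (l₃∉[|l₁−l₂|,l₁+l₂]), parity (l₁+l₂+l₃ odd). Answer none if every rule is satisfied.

azimuthal sum: 1 + 1 − 2 = 0  ✓
1 ≤ 6 ≤ 3 (triangle on l)  ✗
L = 1 + 2 + 6 = 9 (odd)

triangle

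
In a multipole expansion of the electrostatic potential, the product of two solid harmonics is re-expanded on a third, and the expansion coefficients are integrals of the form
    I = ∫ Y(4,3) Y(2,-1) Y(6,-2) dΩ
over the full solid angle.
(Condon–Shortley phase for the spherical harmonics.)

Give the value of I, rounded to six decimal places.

m-sum 0 ✓  L=12 even ✓  2≤6≤6 ✓
Π(2lᵢ+1) = 9×5×13 = 585
triangle coeff Δ(4,2,6) = 1/6435
Σ_t [0,0]: t=0:+1/2304 = 1/2304
(3j)²=5/143 [(4 2 6; 0 0 0)], sign=+1
Σ_t [0,0]: t=0:+1/30240 = 1/30240
(3j)²=32/6435 [(4 2 6; 3 -1 -2)], sign=+1
⇒ 4πI² = 160/1573
I = (+1)√(160/1573/(4π)) = 0.08996855

0.089969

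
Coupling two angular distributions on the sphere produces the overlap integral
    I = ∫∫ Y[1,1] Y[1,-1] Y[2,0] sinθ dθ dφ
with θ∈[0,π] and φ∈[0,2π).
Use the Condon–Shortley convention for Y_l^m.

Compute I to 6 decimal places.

m-sum 0 ✓  L=4 even ✓  0≤2≤2 ✓
Π(2lᵢ+1) = 3×3×5 = 45
triangle coeff Δ(1,1,2) = 1/30
Σ_t [0,0]: t=0:+1/1 = 1/1
(3j)²=2/15 [(1 1 2; 0 0 0)], sign=+1
Σ_t [0,0]: t=0:+1/4 = 1/4
(3j)²=1/30 [(1 1 2; 1 -1 0)], sign=+1
⇒ 4πI² = 1/5
I = (+1)√(1/5/(4π)) = 0.12615663

0.126157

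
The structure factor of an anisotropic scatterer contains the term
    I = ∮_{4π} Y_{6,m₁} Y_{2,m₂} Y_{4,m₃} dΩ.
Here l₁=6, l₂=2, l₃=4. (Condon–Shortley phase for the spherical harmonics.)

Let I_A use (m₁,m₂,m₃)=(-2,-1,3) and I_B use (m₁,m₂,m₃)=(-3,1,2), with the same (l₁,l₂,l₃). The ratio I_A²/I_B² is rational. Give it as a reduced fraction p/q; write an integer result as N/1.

8/63

l's match ⇒ only the (l;m) 3-j factors differ between A and B.
A: triangle coeff Δ(6,2,4) = 1/6435; Σ_t [1,1]: t=1:−1/30240 = -1/30240; (3j)²=32/6435 [(6 2 4; -2 -1 3)], sign=+1
B: triangle coeff Δ(6,2,4) = 1/6435; Σ_t [3,3]: t=3:−1/8640 = -1/8640; (3j)²=28/715 [(6 2 4; -3 1 2)], sign=-1
I_A²/I_B² = (32/6435)/(28/715) = 8/63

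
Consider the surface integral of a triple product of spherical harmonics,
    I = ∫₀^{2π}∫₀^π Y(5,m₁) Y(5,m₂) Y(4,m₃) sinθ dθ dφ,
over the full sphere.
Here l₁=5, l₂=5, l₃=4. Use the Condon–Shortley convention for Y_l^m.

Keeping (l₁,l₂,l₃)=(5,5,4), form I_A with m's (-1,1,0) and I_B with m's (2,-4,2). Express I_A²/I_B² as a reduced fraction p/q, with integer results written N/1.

8/15

l's match ⇒ only the (l;m) 3-j factors differ between A and B.
A: triangle coeff Δ(5,5,4) = 1/3153150; Σ_t [2,6]: t=2:+1/27648 t=3:−1/1296 t=4:+1/768 t=5:−1/4320 t=6:+1/414720 = 7/20736; (3j)²=8/1287 [(5 5 4; -1 1 0)], sign=+1
B: triangle coeff Δ(5,5,4) = 1/3153150; Σ_t [0,1]: t=0:+1/25920 t=1:−1/11520 = -1/20736; (3j)²=5/429 [(5 5 4; 2 -4 2)], sign=-1
I_A²/I_B² = (8/1287)/(5/429) = 8/15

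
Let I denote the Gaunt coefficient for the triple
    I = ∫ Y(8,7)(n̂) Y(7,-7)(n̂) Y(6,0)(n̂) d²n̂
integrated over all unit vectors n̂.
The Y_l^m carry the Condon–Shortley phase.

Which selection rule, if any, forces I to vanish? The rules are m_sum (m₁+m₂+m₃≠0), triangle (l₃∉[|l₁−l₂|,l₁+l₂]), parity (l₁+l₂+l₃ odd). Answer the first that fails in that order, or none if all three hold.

parity

m₁+m₂+m₃ = 7 − 7 + 0 = 0  ✓
triangle: |8−7|=1 ≤ l₃=6 ≤ 8+7=15  ✓
parity: l₁+l₂+l₃ = 21 is odd  ✗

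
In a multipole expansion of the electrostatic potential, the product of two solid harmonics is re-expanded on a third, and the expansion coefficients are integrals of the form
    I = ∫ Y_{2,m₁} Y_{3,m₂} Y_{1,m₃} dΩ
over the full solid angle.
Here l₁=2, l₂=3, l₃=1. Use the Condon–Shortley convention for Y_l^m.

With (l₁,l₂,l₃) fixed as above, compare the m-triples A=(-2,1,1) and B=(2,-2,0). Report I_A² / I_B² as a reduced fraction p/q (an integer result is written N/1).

Shared (l₁,l₂,l₃)=(2,3,1): N and (l;000)² cancel in I_A²/I_B².
A: Δ = 4!·0!·2!/7! = 1/105; Racah Σ t=4..4: t=4:+1/48 = 1/48; ⇒ 3j(2 3 1; -2 1 1)² = 1/105, sgn +1
B: Δ = 4!·0!·2!/7! = 1/105; Racah Σ t=0..0: t=0:+1/24 = 1/24; ⇒ 3j(2 3 1; 2 -2 0)² = 1/21, sgn -1
I_A²/I_B² = (1/105)/(1/21) = 1/5

1/5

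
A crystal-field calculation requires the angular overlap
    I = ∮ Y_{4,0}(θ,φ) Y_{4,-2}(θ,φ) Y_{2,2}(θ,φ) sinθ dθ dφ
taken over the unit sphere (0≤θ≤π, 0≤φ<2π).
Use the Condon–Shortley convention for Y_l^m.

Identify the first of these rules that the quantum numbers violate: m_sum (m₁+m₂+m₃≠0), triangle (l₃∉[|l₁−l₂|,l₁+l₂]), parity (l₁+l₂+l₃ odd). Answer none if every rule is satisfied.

none

azimuthal sum: 0 − 2 + 2 = 0  ✓
0 ≤ 2 ≤ 8 (triangle on l)  ✓
L = 4 + 4 + 2 = 10 (even)  ✓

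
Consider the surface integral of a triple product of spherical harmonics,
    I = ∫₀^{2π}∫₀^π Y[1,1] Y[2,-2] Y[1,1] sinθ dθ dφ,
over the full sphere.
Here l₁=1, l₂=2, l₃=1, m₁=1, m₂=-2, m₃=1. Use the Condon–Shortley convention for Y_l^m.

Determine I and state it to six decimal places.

Checks pass: Σm=0; 4 even; l₃=1∈[1,3].
(2·1+1)(2·2+1)(2·1+1) = 45
Δ: 2! 0! 2! / 5! → 1/30
sum: t=1:−1/1 = -1/1
3j²(1 2 1; 0 0 0) = Δ·Π!·Σ² = 2/15  (sign +1)
sum: t=0:+1/4 = 1/4
3j²(1 2 1; 1 -2 1) = Δ·Π!·Σ² = 1/5  (sign +1)
combine: 4πI² = 45·2/15·1/5 = 6/5
take √, sign +1: I = 0.30901936

0.309019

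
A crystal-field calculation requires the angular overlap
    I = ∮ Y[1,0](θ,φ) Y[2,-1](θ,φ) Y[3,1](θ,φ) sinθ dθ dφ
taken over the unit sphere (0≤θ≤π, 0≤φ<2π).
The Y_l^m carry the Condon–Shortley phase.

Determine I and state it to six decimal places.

m-sum 0 ✓  L=6 even ✓  1≤3≤3 ✓
Π(2lᵢ+1) = 3×5×7 = 105
triangle coeff Δ(1,2,3) = 1/105
Σ_t [0,0]: t=0:+1/4 = 1/4
(3j)²=3/35 [(1 2 3; 0 0 0)], sign=-1
Σ_t [0,0]: t=0:+1/6 = 1/6
(3j)²=8/105 [(1 2 3; 0 -1 1)], sign=+1
⇒ 4πI² = 24/35
I = (-1)√(24/35/(4π)) = -0.23359668

-0.233597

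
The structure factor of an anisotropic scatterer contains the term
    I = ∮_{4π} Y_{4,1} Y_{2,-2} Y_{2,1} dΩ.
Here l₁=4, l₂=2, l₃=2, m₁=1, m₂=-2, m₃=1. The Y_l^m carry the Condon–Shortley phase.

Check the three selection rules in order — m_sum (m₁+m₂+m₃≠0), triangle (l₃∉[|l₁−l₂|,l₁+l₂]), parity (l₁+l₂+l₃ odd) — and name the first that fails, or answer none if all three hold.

azimuthal sum: 1 − 2 + 1 = 0  ✓
2 ≤ 2 ≤ 6 (triangle on l)  ✓
L = 4 + 2 + 2 = 8 (even)  ✓

none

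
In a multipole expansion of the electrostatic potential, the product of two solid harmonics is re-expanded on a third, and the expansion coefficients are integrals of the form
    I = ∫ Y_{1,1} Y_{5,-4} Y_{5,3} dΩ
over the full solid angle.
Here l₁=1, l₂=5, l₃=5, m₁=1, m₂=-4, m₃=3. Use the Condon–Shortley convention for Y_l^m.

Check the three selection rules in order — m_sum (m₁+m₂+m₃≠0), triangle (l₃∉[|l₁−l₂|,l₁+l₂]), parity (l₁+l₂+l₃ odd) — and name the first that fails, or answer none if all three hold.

Σmᵢ = 0  ✓
l₃∈[|l₁−l₂|,l₁+l₂]=[4,6], have l₃=5  ✓
Σlᵢ = 11 ⇒ odd  ✗

parity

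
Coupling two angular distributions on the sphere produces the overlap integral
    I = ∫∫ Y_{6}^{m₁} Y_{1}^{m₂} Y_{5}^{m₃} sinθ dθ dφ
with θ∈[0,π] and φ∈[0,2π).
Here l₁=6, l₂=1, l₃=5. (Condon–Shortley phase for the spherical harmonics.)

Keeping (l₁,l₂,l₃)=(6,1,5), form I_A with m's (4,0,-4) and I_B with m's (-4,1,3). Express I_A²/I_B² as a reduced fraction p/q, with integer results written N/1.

4/9

Shared (l₁,l₂,l₃)=(6,1,5): N and (l;000)² cancel in I_A²/I_B².
A: Δ = 2!·10!·0!/13! = 1/858; Racah Σ t=1..1: t=1:−1/362880 = -1/362880; ⇒ 3j(6 1 5; 4 0 -4)² = 10/429, sgn +1
B: Δ = 2!·10!·0!/13! = 1/858; Racah Σ t=2..2: t=2:+1/161280 = 1/161280; ⇒ 3j(6 1 5; -4 1 3)² = 15/286, sgn +1
I_A²/I_B² = (10/429)/(15/286) = 4/9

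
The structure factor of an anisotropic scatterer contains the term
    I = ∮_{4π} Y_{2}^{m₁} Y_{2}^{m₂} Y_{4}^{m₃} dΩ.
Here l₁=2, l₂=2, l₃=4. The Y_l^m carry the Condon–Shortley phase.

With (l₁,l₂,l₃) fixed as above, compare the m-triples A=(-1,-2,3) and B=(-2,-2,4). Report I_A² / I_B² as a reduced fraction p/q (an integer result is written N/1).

1/2

Shared (l₁,l₂,l₃)=(2,2,4): N and (l;000)² cancel in I_A²/I_B².
A: Δ = 0!·4!·4!/9! = 1/630; Racah Σ t=0..0: t=0:+1/144 = 1/144; ⇒ 3j(2 2 4; -1 -2 3)² = 1/18, sgn -1
B: Δ = 0!·4!·4!/9! = 1/630; Racah Σ t=0..0: t=0:+1/576 = 1/576; ⇒ 3j(2 2 4; -2 -2 4)² = 1/9, sgn +1
I_A²/I_B² = (1/18)/(1/9) = 1/2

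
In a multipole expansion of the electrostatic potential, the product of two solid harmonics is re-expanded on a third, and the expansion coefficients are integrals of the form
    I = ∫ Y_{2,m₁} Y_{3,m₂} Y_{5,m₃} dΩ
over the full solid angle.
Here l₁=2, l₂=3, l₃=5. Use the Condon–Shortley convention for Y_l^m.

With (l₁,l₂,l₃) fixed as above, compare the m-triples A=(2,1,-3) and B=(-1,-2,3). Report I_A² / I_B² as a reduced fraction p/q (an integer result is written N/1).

Same 2,3,5: normalisation and zero-m 3j drop out of the ratio.
A: Δ: 0! 4! 6! / 11! → 1/2310; sum: t=0:+1/1152 = 1/1152; 3j²(2 3 5; 2 1 -3) = Δ·Π!·Σ² = 1/33  (sign +1)
B: Δ: 0! 4! 6! / 11! → 1/2310; sum: t=0:+1/720 = 1/720; 3j²(2 3 5; -1 -2 3) = Δ·Π!·Σ² = 8/165  (sign +1)
I_A²/I_B² = (1/33)/(8/165) = 5/8

5/8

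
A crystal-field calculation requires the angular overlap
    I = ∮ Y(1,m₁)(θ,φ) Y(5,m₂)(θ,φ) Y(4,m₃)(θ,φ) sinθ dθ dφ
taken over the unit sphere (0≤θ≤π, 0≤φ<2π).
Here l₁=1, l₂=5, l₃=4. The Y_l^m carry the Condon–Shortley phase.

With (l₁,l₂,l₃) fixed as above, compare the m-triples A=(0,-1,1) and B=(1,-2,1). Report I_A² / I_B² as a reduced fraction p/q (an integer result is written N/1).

8/7

Same 1,5,4: normalisation and zero-m 3j drop out of the ratio.
A: Δ: 2! 0! 8! / 11! → 1/495; sum: t=1:−1/720 = -1/720; 3j²(1 5 4; 0 -1 1) = Δ·Π!·Σ² = 8/165  (sign +1)
B: Δ: 2! 0! 8! / 11! → 1/495; sum: t=0:+1/1440 = 1/1440; 3j²(1 5 4; 1 -2 1) = Δ·Π!·Σ² = 7/165  (sign -1)
I_A²/I_B² = (8/165)/(7/165) = 8/7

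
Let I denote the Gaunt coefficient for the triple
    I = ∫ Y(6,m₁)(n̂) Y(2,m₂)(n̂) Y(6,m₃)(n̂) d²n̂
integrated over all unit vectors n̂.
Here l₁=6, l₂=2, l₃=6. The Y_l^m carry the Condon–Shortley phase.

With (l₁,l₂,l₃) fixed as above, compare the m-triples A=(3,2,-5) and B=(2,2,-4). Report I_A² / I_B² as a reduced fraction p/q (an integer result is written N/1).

Shared (l₁,l₂,l₃)=(6,2,6): N and (l;000)² cancel in I_A²/I_B².
A: Δ = 2!·10!·2!/15! = 1/90090; Racah Σ t=2..2: t=2:+1/1451520 = 1/1451520; ⇒ 3j(6 2 6; 3 2 -5)² = 1/91, sgn -1
B: Δ = 2!·10!·2!/15! = 1/90090; Racah Σ t=2..2: t=2:+1/322560 = 1/322560; ⇒ 3j(6 2 6; 2 2 -4)² = 18/1001, sgn +1
I_A²/I_B² = (1/91)/(18/1001) = 11/18

11/18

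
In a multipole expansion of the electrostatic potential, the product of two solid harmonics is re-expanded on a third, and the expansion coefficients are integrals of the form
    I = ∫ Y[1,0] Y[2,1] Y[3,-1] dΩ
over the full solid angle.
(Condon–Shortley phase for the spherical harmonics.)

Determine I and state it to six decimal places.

Checks pass: Σm=0; 6 even; l₃=3∈[1,3].
(2·1+1)(2·2+1)(2·3+1) = 105
Δ: 0! 2! 4! / 7! → 1/105
sum: t=0:+1/4 = 1/4
3j²(1 2 3; 0 0 0) = Δ·Π!·Σ² = 3/35  (sign -1)
sum: t=0:+1/6 = 1/6
3j²(1 2 3; 0 1 -1) = Δ·Π!·Σ² = 8/105  (sign +1)
combine: 4πI² = 105·3/35·8/105 = 24/35
take √, sign -1: I = -0.23359668

-0.233597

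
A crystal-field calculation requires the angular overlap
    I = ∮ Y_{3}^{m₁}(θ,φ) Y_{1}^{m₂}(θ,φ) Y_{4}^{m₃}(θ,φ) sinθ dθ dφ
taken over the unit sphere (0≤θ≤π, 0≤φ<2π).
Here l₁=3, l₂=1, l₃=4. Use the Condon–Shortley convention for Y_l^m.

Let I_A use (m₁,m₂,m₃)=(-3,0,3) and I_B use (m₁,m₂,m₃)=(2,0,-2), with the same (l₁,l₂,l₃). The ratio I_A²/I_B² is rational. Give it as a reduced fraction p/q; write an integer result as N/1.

7/12

Shared (l₁,l₂,l₃)=(3,1,4): N and (l;000)² cancel in I_A²/I_B².
A: Δ = 0!·6!·2!/9! = 1/252; Racah Σ t=0..0: t=0:+1/720 = 1/720; ⇒ 3j(3 1 4; -3 0 3)² = 1/36, sgn -1
B: Δ = 0!·6!·2!/9! = 1/252; Racah Σ t=0..0: t=0:+1/120 = 1/120; ⇒ 3j(3 1 4; 2 0 -2)² = 1/21, sgn +1
I_A²/I_B² = (1/36)/(1/21) = 7/12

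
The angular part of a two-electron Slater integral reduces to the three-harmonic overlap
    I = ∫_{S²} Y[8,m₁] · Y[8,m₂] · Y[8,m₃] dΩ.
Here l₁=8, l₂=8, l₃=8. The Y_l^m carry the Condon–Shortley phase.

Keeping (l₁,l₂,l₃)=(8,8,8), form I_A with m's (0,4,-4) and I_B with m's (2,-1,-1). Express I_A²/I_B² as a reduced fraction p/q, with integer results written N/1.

Shared (l₁,l₂,l₃)=(8,8,8): N and (l;000)² cancel in I_A²/I_B².
A: Δ = 8!·8!·8!/25! = 1/236637794250; Racah Σ t=4..8: t=4:+1/13377208320 t=5:−1/2612736000 t=6:+1/2985984000 t=7:−1/18289152000 t=8:+1/936404582400 = -1/37456183296; ⇒ 3j(8 8 8; 0 4 -4)² = 125/193154, sgn -1
B: Δ = 8!·8!·8!/25! = 1/236637794250; Racah Σ t=0..6: t=0:+1/292626432000 t=1:−1/5225472000 t=2:+1/597196800 t=3:−1/298598400 t=4:+1/597196800 t=5:−1/5225472000 t=6:+1/292626432000 = -11/29262643200; ⇒ 3j(8 8 8; 2 -1 -1)² = 504/96577, sgn +1
I_A²/I_B² = (125/193154)/(504/96577) = 125/1008

125/1008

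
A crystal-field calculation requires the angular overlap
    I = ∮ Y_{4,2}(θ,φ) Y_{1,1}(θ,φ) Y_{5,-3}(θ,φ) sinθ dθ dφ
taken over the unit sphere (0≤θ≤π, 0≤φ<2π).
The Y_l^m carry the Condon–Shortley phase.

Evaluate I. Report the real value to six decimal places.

-0.259847

Checks pass: Σm=0; 10 even; l₃=5∈[3,5].
(2·4+1)(2·1+1)(2·5+1) = 297
Δ: 0! 8! 2! / 11! → 1/495
sum: t=0:+1/576 = 1/576
3j²(4 1 5; 0 0 0) = Δ·Π!·Σ² = 5/99  (sign -1)
sum: t=0:+1/2880 = 1/2880
3j²(4 1 5; 2 1 -3) = Δ·Π!·Σ² = 28/495  (sign +1)
combine: 4πI² = 297·5/99·28/495 = 28/33
take √, sign -1: I = -0.25984664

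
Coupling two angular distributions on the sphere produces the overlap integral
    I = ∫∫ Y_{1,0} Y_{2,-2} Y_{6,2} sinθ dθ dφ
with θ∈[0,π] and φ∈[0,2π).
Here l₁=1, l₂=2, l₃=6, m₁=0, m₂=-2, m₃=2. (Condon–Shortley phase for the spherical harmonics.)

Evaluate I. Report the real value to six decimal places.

0.000000

|1−2|≤6≤1+2 violated ⇒ I = 0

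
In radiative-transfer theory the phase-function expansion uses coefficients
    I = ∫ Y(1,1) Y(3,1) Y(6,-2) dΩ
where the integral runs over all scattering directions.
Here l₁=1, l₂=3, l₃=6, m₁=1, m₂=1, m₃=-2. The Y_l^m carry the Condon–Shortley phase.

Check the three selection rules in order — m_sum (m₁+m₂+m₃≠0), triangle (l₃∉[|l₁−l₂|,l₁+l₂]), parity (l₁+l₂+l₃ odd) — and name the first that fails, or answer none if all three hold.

triangle

m₁+m₂+m₃ = 1 + 1 − 2 = 0  ✓
triangle: |1−3|=2 ≤ l₃=6 ≤ 1+3=4  ✗
parity: l₁+l₂+l₃ = 10 is even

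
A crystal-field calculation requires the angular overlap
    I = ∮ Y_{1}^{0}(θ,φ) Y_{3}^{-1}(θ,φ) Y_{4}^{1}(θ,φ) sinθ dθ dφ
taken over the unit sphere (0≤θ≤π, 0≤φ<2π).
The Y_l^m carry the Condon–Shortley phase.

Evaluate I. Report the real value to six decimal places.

m-sum 0 ✓  L=8 even ✓  2≤4≤4 ✓
Π(2lᵢ+1) = 3×7×9 = 189
triangle coeff Δ(1,3,4) = 1/252
Σ_t [0,0]: t=0:+1/36 = 1/36
(3j)²=4/63 [(1 3 4; 0 0 0)], sign=+1
Σ_t [0,0]: t=0:+1/48 = 1/48
(3j)²=5/84 [(1 3 4; 0 -1 1)], sign=-1
⇒ 4πI² = 5/7
I = (-1)√(5/7/(4π)) = -0.23841361

-0.238414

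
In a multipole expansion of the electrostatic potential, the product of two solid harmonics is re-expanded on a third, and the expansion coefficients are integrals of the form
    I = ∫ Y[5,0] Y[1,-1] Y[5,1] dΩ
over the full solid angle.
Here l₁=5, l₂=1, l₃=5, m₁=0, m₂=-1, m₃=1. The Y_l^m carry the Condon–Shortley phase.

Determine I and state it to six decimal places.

l₁+l₂+l₃=11 is odd: 3j(l;000)=0 ⇒ I=0

0.000000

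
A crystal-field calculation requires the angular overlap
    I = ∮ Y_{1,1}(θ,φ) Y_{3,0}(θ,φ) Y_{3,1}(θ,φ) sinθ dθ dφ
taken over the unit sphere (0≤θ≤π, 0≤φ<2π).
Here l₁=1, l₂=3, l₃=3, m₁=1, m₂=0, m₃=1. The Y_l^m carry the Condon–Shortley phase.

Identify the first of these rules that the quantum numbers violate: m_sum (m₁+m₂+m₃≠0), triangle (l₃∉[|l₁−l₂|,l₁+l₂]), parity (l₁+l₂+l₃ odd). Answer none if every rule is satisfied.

m₁+m₂+m₃ = 1 + 0 + 1 = 2  ✗
triangle: |1−3|=2 ≤ l₃=3 ≤ 1+3=4
parity: l₁+l₂+l₃ = 7 is odd

m_sum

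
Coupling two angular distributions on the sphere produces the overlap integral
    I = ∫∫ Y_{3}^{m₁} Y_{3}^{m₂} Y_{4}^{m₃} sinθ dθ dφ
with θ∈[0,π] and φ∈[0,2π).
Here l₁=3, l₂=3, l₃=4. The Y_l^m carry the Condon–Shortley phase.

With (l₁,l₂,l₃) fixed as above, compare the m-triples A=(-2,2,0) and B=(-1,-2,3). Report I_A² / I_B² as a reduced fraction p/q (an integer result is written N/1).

7/2

Shared (l₁,l₂,l₃)=(3,3,4): N and (l;000)² cancel in I_A²/I_B².
A: Δ = 2!·4!·4!/11! = 1/34650; Racah Σ t=1..2: t=1:−1/576 t=2:+1/72 = 7/576; ⇒ 3j(3 3 4; -2 2 0)² = 7/198, sgn +1
B: Δ = 2!·4!·4!/11! = 1/34650; Racah Σ t=0..1: t=0:+1/288 t=1:−1/144 = -1/288; ⇒ 3j(3 3 4; -1 -2 3)² = 1/99, sgn +1
I_A²/I_B² = (7/198)/(1/99) = 7/2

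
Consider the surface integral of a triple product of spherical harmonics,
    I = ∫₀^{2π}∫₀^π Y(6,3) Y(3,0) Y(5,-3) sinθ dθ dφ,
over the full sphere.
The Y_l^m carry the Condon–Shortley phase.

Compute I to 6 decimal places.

0.036034

Rules hold: Σm=0, L=14 even, 3≤5≤9.
N = 13·7·11 = 1001
Δ = 4!·8!·2!/15! = 1/675675
Racah Σ t=1..3: t=1:−1/8640 t=2:+1/2304 t=3:−1/8640 = 7/34560
⇒ 3j(6 3 5; 0 0 0)² = 7/429, sgn -1
Racah Σ t=1..3: t=1:−1/17280 t=2:+1/20160 t=3:−1/483840 = -1/96768
⇒ 3j(6 3 5; 3 0 -3)² = 1/1001, sgn -1
4πI² = N·(3j₀)²·(3jₘ)² = 7/429
I = +1·√(0.016317/4π) = 0.03603425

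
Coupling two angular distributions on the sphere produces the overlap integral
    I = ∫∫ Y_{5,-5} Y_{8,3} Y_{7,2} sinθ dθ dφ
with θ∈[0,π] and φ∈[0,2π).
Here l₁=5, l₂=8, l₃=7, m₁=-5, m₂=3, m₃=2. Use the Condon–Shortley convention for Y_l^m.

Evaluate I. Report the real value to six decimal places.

Checks pass: Σm=0; 20 even; l₃=7∈[3,13].
(2·5+1)(2·8+1)(2·7+1) = 2805
Δ: 6! 4! 10! / 21! → 1/814773960
sum: t=1:−1/87091200 t=2:+1/4976640 t=3:−1/2073600 t=4:+1/4976640 t=5:−1/87091200 = -1/9676800
3j²(5 8 7; 0 0 0) = Δ·Π!·Σ² = 360/46189  (sign +1)
sum: t=6:+1/248832000 = 1/248832000
3j²(5 8 7; -5 3 2) = Δ·Π!·Σ² = 63/4199  (sign -1)
combine: 4πI² = 2805·360/46189·63/4199 = 340200/1037153
take √, sign -1: I = -0.16156259

-0.161563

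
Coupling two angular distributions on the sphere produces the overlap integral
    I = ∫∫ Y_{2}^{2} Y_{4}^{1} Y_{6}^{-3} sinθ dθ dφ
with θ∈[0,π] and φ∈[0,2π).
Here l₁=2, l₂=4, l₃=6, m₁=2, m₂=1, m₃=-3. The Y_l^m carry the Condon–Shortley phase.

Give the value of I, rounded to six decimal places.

Checks pass: Σm=0; 12 even; l₃=6∈[2,6].
(2·2+1)(2·4+1)(2·6+1) = 585
Δ: 0! 4! 8! / 13! → 1/6435
sum: t=0:+1/2304 = 1/2304
3j²(2 4 6; 0 0 0) = Δ·Π!·Σ² = 5/143  (sign +1)
sum: t=0:+1/17280 = 1/17280
3j²(2 4 6; 2 1 -3) = Δ·Π!·Σ² = 14/715  (sign -1)
combine: 4πI² = 585·5/143·14/715 = 630/1573
take √, sign -1: I = -0.17852580

-0.178526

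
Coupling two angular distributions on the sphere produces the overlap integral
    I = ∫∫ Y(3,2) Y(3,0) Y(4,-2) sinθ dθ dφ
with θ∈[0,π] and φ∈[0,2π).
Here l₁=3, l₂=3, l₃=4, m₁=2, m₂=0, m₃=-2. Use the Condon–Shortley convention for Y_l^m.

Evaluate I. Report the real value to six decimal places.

-0.044418

m-sum 0 ✓  L=10 even ✓  0≤4≤6 ✓
Π(2lᵢ+1) = 7×7×9 = 441
triangle coeff Δ(3,3,4) = 1/34650
Σ_t [0,2]: t=0:+1/72 t=1:−1/16 t=2:+1/72 = -5/144
(3j)²=2/77 [(3 3 4; 0 0 0)], sign=-1
Σ_t [0,1]: t=0:+1/72 t=1:−1/96 = 1/288
(3j)²=1/462 [(3 3 4; 2 0 -2)], sign=+1
⇒ 4πI² = 3/121
I = (-1)√(3/121/(4π)) = -0.04441841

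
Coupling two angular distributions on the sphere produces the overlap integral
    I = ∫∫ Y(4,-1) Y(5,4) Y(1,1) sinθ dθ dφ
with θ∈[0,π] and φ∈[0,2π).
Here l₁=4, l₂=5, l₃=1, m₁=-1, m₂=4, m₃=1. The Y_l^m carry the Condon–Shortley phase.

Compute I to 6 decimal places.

m-sum = -1 + 4 + 1 = 4 ≠ 0 ⇒ I = 0

0.000000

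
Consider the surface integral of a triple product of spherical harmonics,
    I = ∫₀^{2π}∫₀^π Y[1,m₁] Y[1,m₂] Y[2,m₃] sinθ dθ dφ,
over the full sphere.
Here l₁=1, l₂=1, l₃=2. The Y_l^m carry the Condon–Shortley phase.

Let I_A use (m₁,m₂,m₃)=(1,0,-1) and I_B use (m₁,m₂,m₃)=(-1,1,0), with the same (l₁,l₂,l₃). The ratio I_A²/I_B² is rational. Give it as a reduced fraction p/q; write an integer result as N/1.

Same 1,1,2: normalisation and zero-m 3j drop out of the ratio.
A: Δ: 0! 2! 2! / 5! → 1/30; sum: t=0:+1/2 = 1/2; 3j²(1 1 2; 1 0 -1) = Δ·Π!·Σ² = 1/10  (sign -1)
B: Δ: 0! 2! 2! / 5! → 1/30; sum: t=0:+1/4 = 1/4; 3j²(1 1 2; -1 1 0) = Δ·Π!·Σ² = 1/30  (sign +1)
I_A²/I_B² = (1/10)/(1/30) = 3/1

3/1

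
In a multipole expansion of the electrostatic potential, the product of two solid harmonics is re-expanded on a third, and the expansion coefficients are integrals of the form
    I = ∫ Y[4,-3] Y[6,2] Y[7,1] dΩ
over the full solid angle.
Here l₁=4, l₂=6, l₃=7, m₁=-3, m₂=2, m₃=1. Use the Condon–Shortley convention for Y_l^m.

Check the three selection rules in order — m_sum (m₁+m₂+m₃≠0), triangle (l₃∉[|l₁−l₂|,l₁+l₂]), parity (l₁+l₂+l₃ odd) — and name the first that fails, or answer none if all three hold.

m₁+m₂+m₃ = -3 + 2 + 1 = 0  ✓
triangle: |4−6|=2 ≤ l₃=7 ≤ 4+6=10  ✓
parity: l₁+l₂+l₃ = 17 is odd  ✗

parity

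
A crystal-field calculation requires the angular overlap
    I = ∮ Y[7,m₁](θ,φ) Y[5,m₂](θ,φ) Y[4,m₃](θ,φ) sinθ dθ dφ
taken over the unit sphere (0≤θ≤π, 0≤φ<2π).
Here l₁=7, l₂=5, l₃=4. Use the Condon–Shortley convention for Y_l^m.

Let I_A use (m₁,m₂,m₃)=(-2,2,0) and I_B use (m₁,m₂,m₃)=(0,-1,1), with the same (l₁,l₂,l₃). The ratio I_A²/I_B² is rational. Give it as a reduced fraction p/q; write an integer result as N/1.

240/49

l's match ⇒ only the (l;m) 3-j factors differ between A and B.
A: triangle coeff Δ(7,5,4) = 1/6126120; Σ_t [5,7]: t=5:−1/69120 t=6:+1/51840 t=7:−1/483840 = 1/362880; (3j)²=16/17017 [(7 5 4; -2 2 0)], sign=+1
B: triangle coeff Δ(7,5,4) = 1/6126120; Σ_t [2,4]: t=2:+1/345600 t=3:−1/34560 t=4:+1/41472 = -1/518400; (3j)²=7/36465 [(7 5 4; 0 -1 1)], sign=+1
I_A²/I_B² = (16/17017)/(7/36465) = 240/49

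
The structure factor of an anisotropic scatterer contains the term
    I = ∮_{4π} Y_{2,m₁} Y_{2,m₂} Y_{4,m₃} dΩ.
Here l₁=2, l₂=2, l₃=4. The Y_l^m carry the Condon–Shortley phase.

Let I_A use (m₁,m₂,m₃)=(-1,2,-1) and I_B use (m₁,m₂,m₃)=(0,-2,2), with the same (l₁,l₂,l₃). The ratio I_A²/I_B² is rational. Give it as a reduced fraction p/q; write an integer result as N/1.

Shared (l₁,l₂,l₃)=(2,2,4): N and (l;000)² cancel in I_A²/I_B².
A: Δ = 0!·4!·4!/9! = 1/630; Racah Σ t=0..0: t=0:+1/144 = 1/144; ⇒ 3j(2 2 4; -1 2 -1)² = 1/126, sgn -1
B: Δ = 0!·4!·4!/9! = 1/630; Racah Σ t=0..0: t=0:+1/96 = 1/96; ⇒ 3j(2 2 4; 0 -2 2)² = 1/42, sgn +1
I_A²/I_B² = (1/126)/(1/42) = 1/3

1/3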